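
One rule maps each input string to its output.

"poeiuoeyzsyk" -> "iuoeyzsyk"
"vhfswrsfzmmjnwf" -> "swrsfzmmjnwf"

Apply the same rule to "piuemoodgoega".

emoodgoega

In each case the input is transformed by: delete the first 3 characters.
Doing the same to "piuemoodgoega": "emoodgoega".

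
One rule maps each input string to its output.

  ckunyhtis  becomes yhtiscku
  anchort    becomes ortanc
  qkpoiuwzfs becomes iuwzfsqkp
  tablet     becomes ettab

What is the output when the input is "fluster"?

terflu

The transformation: move the first 3 characters to the end (rotate left by 3), then delete the first character.
Starting from "fluster": after the first operation, "sterflu"; after the second, "terflu".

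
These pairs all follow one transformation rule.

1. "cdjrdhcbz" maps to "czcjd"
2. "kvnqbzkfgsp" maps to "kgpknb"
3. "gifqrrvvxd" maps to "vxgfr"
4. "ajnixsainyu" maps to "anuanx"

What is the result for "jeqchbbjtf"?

btjqh

Rule — keep every other character starting from the first (positions 1st, 3rd, 5th, ...), then move the first 3 characters to the end (rotate left by 3).
So "jeqchbbjtf" becomes "btjqh".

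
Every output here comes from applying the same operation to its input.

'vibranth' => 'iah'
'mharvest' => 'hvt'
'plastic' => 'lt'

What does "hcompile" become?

cpe

Each output is the input with this applied: keep one character in every 3, starting at position 2 (positions 2nd, 5th, 8th, ...).
On "hcompile" that produces "cpe".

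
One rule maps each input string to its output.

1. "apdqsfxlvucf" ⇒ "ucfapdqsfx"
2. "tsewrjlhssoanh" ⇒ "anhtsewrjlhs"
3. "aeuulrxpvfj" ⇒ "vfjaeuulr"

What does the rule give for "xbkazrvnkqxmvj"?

mvjxbkazrvnk

The rule is to move the last 3 characters to the front (rotate right by 3), then delete the last 2 characters.
"xbkazrvnkqxmvj" → "mvjxbkazrvnkqx" → "mvjxbkazrvnk".
(Check on "aeuulrxpvfj": → "vfjaeuulrxp" → "vfjaeuulr" ✓)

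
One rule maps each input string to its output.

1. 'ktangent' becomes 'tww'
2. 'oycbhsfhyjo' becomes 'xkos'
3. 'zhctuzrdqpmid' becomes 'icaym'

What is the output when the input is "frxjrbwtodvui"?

osfmr

The rule is to keep one character in every 3, starting at position 1 (positions 1st, 4th, 7th, ...), then shift every letter 9 places forward in the alphabet (wrapping around).
On "frxjrbwtodvui": the first step gives "fjwdi", and the second then gives "osfmr".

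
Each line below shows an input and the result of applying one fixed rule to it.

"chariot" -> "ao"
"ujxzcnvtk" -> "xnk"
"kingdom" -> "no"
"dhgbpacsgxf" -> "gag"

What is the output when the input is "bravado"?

ad

What's happening: keep one character in every 3, starting at position 3 (positions 3rd, 6th, 9th, ...).
On "bravado" that produces "ad".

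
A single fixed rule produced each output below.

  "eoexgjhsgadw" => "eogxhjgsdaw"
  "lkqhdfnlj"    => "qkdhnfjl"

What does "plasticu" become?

Rule — delete the first character, then swap each adjacent pair of characters (1↔2, 3↔4, ...).
Doing the same to "plasticu": "altsciu".

altsciu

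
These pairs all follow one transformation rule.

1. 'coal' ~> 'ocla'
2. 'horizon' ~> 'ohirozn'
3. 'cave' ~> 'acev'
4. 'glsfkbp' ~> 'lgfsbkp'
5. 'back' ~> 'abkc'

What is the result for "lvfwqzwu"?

What's happening: swap each adjacent pair of characters (1↔2, 3↔4, ...).
On "lvfwqzwu" that produces "vlwfzquw".

vlwfzquw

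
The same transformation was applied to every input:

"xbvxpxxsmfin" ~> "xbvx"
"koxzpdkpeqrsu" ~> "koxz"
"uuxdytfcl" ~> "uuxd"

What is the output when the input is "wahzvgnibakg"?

The pattern: keep only the first 4 characters.
Applying that to "wahzvgnibakg" gives "wahz".

wahz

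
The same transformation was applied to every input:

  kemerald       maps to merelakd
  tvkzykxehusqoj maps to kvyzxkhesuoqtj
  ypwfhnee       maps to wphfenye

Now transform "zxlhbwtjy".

lxbhtwyjz

Rule — move the first character to the end, then swap each adjacent pair of characters (1↔2, 3↔4, ...).
On "zxlhbwtjy" that produces "lxbhtwyjz".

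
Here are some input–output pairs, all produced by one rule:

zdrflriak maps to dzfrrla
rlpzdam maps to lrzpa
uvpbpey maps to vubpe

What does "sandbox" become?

Looking at the pairs, the operation is to swap each adjacent pair of characters (1↔2, 3↔4, ...), then delete the last 2 characters.
Working it through for "sandbox": intermediate "asdnobx", final "asdno".

asdno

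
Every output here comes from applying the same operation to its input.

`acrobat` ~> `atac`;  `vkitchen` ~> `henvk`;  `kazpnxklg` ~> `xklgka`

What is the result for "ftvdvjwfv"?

The rule is to move the first 2 characters to the end (rotate left by 2), then delete the first 3 characters.
Applying both steps to "ftvdvjwfv": "vdvjwfvft", then "jwfvft".

jwfvft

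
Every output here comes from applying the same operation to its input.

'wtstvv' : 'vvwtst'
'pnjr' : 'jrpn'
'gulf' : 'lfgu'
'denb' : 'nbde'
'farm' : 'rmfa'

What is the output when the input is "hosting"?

The transformation: move the last 2 characters to the front (rotate right by 2).
Applying that to "hosting" gives "nghosti".

nghosti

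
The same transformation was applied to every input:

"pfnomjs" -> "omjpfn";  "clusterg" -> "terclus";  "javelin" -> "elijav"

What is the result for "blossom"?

ssoblo

What's happening: delete the last character, then move the last 3 characters to the front (rotate right by 3).
Doing the same to "blossom": "ssoblo".
(Check on "clusterg": → "cluster" → "terclus" ✓)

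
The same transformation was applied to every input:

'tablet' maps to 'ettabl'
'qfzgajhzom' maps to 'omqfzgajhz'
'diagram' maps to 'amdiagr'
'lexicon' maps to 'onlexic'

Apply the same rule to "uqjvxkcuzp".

The rule is to move the last 2 characters to the front (rotate right by 2).
So "uqjvxkcuzp" becomes "zpuqjvxkcu".

zpuqjvxkcu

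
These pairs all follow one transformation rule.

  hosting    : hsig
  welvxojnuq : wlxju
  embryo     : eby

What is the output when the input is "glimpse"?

gipe

The pattern: keep every other character starting from the first (positions 1st, 3rd, 5th, ...).
On "glimpse" that produces "gipe".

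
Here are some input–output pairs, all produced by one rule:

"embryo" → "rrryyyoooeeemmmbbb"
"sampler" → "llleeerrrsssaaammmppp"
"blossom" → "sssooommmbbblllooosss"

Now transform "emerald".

Each output is the input with this applied: move the last 3 characters to the front (rotate right by 3), then repeat every character 3 times.
On "emerald": the first step gives "aldemer", and the second then gives "aaallldddeeemmmeeerrr".

aaallldddeeemmmeeerrr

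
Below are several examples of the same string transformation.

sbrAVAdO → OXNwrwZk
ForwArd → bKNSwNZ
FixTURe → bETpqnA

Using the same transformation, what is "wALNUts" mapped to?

SwhjqPO

Looking at the pairs, the operation is to flip the case of every letter, then shift every letter 4 places backward in the alphabet (wrapping around).
Applying that to "wALNUts" gives "SwhjqPO".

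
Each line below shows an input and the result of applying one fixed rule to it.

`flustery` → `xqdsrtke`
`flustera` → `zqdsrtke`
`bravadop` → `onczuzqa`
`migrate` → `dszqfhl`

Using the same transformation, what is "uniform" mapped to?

In each case the input is transformed by: shift every letter 1 place backward in the alphabet (wrapping around), then reverse the string.
Applying both steps to "uniform": "tmhenql", then "lqnehmt".

lqnehmt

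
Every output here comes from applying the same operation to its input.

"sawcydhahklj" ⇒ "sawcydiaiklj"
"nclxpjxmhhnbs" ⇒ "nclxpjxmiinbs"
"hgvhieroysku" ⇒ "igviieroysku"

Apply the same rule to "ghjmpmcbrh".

gijmpmcbri

Rule — replace every "h" with "i".
Doing the same to "ghjmpmcbrh": "gijmpmcbri".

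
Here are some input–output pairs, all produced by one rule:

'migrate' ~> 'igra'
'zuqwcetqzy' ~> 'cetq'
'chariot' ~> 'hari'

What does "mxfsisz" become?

Looking at the pairs, the operation is to move the last 2 characters to the front (rotate right by 2), then keep only the last 4 characters.
"mxfsisz" → "xfsi".

xfsi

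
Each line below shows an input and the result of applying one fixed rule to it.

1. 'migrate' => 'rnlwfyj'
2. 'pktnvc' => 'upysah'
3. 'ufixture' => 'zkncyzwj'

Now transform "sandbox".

xfsigtc

The transformation: shift every letter 5 places forward in the alphabet (wrapping around).
Doing the same to "sandbox": "xfsigtc".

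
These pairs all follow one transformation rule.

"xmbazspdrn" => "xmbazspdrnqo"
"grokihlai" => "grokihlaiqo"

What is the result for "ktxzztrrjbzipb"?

ktxzztrrjbzipbqo

Rule — append "qo".
For "ktxzztrrjbzipb" the result is "ktxzztrrjbzipbqo".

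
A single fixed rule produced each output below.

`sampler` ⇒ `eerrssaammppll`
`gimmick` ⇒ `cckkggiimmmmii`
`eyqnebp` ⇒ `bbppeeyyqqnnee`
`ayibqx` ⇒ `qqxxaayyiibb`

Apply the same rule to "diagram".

aammddiiaaggrr

What's happening: move the last 2 characters to the front (rotate right by 2), then double every character.
Working it through for "diagram": intermediate "amdiagr", final "aammddiiaaggrr".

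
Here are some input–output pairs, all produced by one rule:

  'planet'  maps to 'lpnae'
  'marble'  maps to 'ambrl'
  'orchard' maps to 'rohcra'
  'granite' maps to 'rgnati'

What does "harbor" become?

The pattern: delete the last character, then swap each adjacent pair of characters (1↔2, 3↔4, ...).
"harbor" → "harbo" → "ahbro".
(Check on "planet": → "plane" → "lpnae" ✓)

ahbro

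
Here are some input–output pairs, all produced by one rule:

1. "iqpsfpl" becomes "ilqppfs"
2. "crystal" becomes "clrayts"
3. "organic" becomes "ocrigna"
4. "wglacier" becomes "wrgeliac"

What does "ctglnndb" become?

Each output is the input with this applied: take characters alternately from the front and the back (1st, last, 2nd, 2nd-last, ...).
"ctglnndb" → "cbtdgnln".

cbtdgnln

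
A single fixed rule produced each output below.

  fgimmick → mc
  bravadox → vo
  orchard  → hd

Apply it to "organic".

Looking at the pairs, the operation is to keep one character in every 3, starting at position 1 (positions 1st, 4th, 7th, ...), then delete the first character.
For "organic", step one produces "oac"; step two turns that into "ac".

ac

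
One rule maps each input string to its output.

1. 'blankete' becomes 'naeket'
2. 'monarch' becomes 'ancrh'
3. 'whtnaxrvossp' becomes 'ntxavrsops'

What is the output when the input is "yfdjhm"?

The pattern: swap each adjacent pair of characters (1↔2, 3↔4, ...), then delete the first 2 characters.
"yfdjhm" → "fyjdmh" → "jdmh".

jdmh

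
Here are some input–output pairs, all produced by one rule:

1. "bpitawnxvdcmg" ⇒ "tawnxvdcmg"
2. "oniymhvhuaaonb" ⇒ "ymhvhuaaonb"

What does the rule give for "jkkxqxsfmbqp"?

xqxsfmbqp

What's happening: delete the first 3 characters.
Applying that to "jkkxqxsfmbqp" gives "xqxsfmbqp".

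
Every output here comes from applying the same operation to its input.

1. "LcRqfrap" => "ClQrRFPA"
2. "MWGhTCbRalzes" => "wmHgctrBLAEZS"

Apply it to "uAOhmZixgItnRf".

aUHozMXIiGNTFr

Rule — swap each adjacent pair of characters (1↔2, 3↔4, ...), then flip the case of every letter.
Applying both steps to "uAOhmZixgItnRf": "AuhOZmxiIgntfR", then "aUHozMXIiGNTFr".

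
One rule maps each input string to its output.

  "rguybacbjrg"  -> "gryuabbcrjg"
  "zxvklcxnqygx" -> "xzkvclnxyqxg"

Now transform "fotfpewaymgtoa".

Looking at the pairs, the operation is to swap each adjacent pair of characters (1↔2, 3↔4, ...).
On "fotfpewaymgtoa" that produces "offtepawmytgao".

offtepawmytgao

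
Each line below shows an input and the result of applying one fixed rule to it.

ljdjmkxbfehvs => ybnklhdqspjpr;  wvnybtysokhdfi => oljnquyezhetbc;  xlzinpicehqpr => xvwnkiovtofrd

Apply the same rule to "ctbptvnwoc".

What's happening: reverse the string, then shift every letter 6 places forward in the alphabet (wrapping around).
Working it through for "ctbptvnwoc": intermediate "cownvtpbtc", final "iuctbzvhzi".

iuctbzvhzi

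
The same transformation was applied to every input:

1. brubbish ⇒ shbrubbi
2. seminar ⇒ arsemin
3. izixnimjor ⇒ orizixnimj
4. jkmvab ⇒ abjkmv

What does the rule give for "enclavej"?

ejenclav

In each case the input is transformed by: move the last 2 characters to the front (rotate right by 2).
Applying that to "enclavej" gives "ejenclav".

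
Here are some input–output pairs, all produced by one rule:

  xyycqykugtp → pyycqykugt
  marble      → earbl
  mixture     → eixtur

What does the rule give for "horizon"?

What's happening: delete the first character, then move the last character to the front.
Starting from "horizon": after the first operation, "orizon"; after the second, "norizo".
(Check on "mixture": → "ixture" → "eixtur" ✓)

norizo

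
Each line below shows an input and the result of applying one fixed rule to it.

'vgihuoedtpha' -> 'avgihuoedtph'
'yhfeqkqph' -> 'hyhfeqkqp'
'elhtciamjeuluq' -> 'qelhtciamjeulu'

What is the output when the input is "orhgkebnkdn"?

In each case the input is transformed by: move the last character to the front.
So "orhgkebnkdn" becomes "norhgkebnkd".

norhgkebnkd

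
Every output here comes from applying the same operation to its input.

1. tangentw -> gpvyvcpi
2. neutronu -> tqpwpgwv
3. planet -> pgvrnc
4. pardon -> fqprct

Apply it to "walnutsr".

Each output is the input with this applied: swap the front and back halves of the string, then shift every letter 2 places forward in the alphabet (wrapping around).
"walnutsr" → "utsrwaln" → "wvutycnp".

wvutycnp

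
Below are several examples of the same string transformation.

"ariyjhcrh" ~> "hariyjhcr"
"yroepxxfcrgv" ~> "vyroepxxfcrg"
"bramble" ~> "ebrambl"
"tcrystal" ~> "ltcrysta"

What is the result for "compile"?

ecompil

The rule is to move the last character to the front.
Applying that to "compile" gives "ecompil".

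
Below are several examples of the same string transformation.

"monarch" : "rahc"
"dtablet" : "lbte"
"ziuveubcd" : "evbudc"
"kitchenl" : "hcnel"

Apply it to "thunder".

The rule is to delete the first 3 characters, then swap each adjacent pair of characters (1↔2, 3↔4, ...).
For "thunder", step one produces "nder"; step two turns that into "dnre".
(Check on "ziuveubcd": → "veubcd" → "evbudc" ✓)

dnre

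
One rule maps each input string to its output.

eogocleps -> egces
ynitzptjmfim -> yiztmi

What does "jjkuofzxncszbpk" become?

jkoznsbk

What's happening: keep every other character starting from the first (positions 1st, 3rd, 5th, ...).
On "jjkuofzxncszbpk" that produces "jkoznsbk".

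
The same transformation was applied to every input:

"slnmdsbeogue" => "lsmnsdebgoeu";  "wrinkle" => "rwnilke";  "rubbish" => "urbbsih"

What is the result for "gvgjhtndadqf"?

What's happening: swap each adjacent pair of characters (1↔2, 3↔4, ...).
For "gvgjhtndadqf" the result is "vgjgthdndafq".

vgjgthdndafq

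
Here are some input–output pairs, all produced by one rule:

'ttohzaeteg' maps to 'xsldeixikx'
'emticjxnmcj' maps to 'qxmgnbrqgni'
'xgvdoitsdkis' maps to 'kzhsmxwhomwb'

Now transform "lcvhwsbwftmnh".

The rule is to move the first character to the end, then shift every letter 4 places forward in the alphabet (wrapping around).
Applying that to "lcvhwsbwftmnh" gives "gzlawfajxqrlp".
(Check on "xgvdoitsdkis": → "gvdoitsdkisx" → "kzhsmxwhomwb" ✓)

gzlawfajxqrlp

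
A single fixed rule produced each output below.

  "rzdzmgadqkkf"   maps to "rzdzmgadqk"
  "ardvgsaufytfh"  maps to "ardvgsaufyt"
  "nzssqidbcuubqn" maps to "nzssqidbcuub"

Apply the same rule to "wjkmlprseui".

wjkmlprse

Rule — delete the last 2 characters.
On "wjkmlprseui" that produces "wjkmlprse".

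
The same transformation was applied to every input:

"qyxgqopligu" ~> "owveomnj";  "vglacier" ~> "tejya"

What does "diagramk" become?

bgyep

The transformation: shift every letter 2 places backward in the alphabet (wrapping around), then delete the last 3 characters.
Working it through for "diagramk": intermediate "bgyepyki", final "bgyep".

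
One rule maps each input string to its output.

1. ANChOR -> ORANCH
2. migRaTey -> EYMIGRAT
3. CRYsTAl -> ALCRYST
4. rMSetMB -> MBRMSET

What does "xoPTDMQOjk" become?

Looking at the pairs, the operation is to move the last 2 characters to the front (rotate right by 2), then convert every letter to uppercase.
"xoPTDMQOjk" → "JKXOPTDMQO".

JKXOPTDMQO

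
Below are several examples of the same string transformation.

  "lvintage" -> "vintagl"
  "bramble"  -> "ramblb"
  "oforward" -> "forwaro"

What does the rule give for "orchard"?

The transformation: delete the last character, then move the first character to the end.
"orchard" → "orchar" → "rcharo".

rcharo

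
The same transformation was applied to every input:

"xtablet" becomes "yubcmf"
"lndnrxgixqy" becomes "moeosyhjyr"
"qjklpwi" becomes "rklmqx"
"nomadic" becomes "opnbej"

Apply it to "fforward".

Each output is the input with this applied: shift every letter 1 place forward in the alphabet (wrapping around), then delete the last character.
On "fforward" that produces "ggpsxbs".

ggpsxbs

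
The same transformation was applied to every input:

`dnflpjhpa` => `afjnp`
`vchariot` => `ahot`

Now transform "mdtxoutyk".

dmtuy

Each output is the input with this applied: sort the characters into alphabetical order, then keep every other character starting from the first (positions 1st, 3rd, 5th, ...).
Doing the same to "mdtxoutyk": "dmtuy".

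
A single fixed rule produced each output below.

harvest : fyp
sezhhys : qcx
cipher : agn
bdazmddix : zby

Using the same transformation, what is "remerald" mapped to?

pck

The pattern: shift every letter 2 places backward in the alphabet (wrapping around), then keep only the first 3 characters.
Doing the same to "remerald": "pck".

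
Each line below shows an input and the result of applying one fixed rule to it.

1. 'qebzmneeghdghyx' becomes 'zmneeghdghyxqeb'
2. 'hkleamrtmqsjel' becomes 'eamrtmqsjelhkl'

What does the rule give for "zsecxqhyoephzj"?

cxqhyoephzjzse

Rule — move the first 3 characters to the end (rotate left by 3).
So "zsecxqhyoephzj" becomes "cxqhyoephzjzse".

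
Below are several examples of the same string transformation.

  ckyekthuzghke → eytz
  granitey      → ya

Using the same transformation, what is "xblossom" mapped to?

Each output is the input with this applied: move the last 3 characters to the front (rotate right by 3), then keep one character in every 3, starting at position 3 (positions 3rd, 6th, 9th, ...).
So "xblossom" becomes "ml".

ml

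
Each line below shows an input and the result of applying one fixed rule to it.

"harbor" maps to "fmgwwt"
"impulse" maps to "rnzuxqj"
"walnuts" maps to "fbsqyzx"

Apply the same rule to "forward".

The pattern: swap each adjacent pair of characters (1↔2, 3↔4, ...), then shift every letter 5 places forward in the alphabet (wrapping around).
"forward" → "ofwrrad" → "tkbwwfi".

tkbwwfi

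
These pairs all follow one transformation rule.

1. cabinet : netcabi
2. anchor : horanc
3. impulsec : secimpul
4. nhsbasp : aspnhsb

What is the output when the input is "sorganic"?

nicsorga

The pattern: move the last 3 characters to the front (rotate right by 3).
So "sorganic" becomes "nicsorga".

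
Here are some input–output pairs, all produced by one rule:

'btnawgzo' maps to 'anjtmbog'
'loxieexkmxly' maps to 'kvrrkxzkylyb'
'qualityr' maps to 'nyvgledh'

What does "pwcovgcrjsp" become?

Looking at the pairs, the operation is to move the first 2 characters to the end (rotate left by 2), then shift every letter 13 places forward in the alphabet (wrapping around) — i.e. ROT13.
On "pwcovgcrjsp" that produces "pbitpewfccj".

pbitpewfccj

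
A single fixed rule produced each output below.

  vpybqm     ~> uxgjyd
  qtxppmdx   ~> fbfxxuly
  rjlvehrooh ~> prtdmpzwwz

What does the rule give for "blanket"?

Rule — swap the first and last characters, then shift every letter 8 places forward in the alphabet (wrapping around).
"blanket" → "tlankeb" → "btivsmj".

btivsmj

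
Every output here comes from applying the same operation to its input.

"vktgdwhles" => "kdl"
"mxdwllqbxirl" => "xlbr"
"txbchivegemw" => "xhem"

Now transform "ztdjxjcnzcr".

Rule — keep one character in every 3, starting at position 2 (positions 2nd, 5th, 8th, ...).
"ztdjxjcnzcr" → "txnr".

txnr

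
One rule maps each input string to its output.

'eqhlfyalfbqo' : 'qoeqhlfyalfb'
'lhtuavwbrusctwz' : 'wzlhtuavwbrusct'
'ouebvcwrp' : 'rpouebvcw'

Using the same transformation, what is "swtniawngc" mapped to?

gcswtniawn

The rule is to move the last 2 characters to the front (rotate right by 2).
Applying that to "swtniawngc" gives "gcswtniawn".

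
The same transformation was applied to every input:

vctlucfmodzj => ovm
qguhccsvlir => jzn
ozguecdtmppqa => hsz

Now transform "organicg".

The rule is to shift every letter 7 places backward in the alphabet (wrapping around), then keep only the first 3 characters.
For "organicg", step one produces "hkztgbvz"; step two turns that into "hkz".

hkz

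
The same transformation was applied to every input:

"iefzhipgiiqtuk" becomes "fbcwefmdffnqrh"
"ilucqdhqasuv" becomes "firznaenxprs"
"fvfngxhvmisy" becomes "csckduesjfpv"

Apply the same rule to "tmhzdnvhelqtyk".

qjewaksebinqvh

What's happening: shift every letter 3 places backward in the alphabet (wrapping around).
So "tmhzdnvhelqtyk" becomes "qjewaksebinqvh".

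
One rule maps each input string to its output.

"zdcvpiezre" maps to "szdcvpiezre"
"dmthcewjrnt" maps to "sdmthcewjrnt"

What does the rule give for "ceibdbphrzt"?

sceibdbphrzt

What's happening: prepend "s".
For "ceibdbphrzt" the result is "sceibdbphrzt".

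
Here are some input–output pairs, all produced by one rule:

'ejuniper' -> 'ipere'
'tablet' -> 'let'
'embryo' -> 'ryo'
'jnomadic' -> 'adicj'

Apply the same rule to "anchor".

Rule — swap the front and back halves of the string, then delete the last 3 characters.
"anchor" → "hor".

hor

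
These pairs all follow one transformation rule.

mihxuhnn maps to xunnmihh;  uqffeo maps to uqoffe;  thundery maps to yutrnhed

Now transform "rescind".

srniedc

Looking at the pairs, the operation is to sort the characters into reverse alphabetical order.
For "rescind" the result is "srniedc".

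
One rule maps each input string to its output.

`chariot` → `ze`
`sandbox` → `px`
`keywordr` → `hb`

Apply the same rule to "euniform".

br

Each output is the input with this applied: shift every letter 3 places backward in the alphabet (wrapping around), then keep only the first 2 characters.
Working it through for "euniform": intermediate "brkfcloj", final "br".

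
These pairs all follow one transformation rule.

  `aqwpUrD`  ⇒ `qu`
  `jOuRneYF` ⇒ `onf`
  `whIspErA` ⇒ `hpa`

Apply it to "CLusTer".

lt

In each case the input is transformed by: keep one character in every 3, starting at position 2 (positions 2nd, 5th, 8th, ...), then convert every letter to lowercase.
Working it through for "CLusTer": intermediate "LT", final "lt".
(Check on "whIspErA": → "hpA" → "hpa" ✓)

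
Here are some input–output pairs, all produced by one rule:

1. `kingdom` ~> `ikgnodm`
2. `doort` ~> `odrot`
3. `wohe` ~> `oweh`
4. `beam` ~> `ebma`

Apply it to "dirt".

What's happening: swap each adjacent pair of characters (1↔2, 3↔4, ...).
For "dirt" the result is "idtr".

idtr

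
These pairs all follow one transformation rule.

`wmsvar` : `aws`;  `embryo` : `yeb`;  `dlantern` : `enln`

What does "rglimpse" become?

pegi

The transformation: swap the front and back halves of the string, then keep every other character starting from the second (positions 2nd, 4th, 6th, ...).
Applying both steps to "rglimpse": "mpsergli", then "pegi".
(Check on "wmsvar": → "varwms" → "aws" ✓)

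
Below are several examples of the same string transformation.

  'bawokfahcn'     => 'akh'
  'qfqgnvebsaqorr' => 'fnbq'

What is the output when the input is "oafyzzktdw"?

azt

The pattern: delete the last 2 characters, then keep one character in every 3, starting at position 2 (positions 2nd, 5th, 8th, ...).
"oafyzzktdw" → "oafyzzkt" → "azt".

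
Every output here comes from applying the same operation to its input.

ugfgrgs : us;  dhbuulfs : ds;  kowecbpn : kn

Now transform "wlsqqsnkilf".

wf

Each output is the input with this applied: take characters alternately from the front and the back (1st, last, 2nd, 2nd-last, ...), then keep only the first 2 characters.
On "wlsqqsnkilf": the first step gives "wfllsiqkqns", and the second then gives "wf".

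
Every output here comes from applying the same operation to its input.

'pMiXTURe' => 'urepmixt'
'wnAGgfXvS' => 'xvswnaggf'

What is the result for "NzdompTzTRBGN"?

Each output is the input with this applied: move the last 3 characters to the front (rotate right by 3), then convert every letter to lowercase.
Starting from "NzdompTzTRBGN": after the first operation, "BGNNzdompTzTR"; after the second, "bgnnzdomptztr".

bgnnzdomptztr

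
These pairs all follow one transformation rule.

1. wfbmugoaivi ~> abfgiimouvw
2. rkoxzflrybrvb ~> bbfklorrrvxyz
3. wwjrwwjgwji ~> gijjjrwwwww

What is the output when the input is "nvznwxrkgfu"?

The rule is to sort the characters into alphabetical order.
On "nvznwxrkgfu" that produces "fgknnruvwxz".

fgknnruvwxz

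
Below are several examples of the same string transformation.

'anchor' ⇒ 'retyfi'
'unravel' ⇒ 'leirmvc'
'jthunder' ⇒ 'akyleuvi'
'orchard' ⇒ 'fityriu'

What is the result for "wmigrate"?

The rule is to shift every letter 9 places backward in the alphabet (wrapping around).
For "wmigrate" the result is "ndzxirkv".

ndzxirkv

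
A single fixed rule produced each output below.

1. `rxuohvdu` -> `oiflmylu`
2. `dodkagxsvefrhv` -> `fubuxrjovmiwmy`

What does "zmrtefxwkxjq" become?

In each case the input is transformed by: swap each adjacent pair of characters (1↔2, 3↔4, ...), then shift every letter 9 places backward in the alphabet (wrapping around).
For "zmrtefxwkxjq" the result is "dqkiwvnoobha".

dqkiwvnoobha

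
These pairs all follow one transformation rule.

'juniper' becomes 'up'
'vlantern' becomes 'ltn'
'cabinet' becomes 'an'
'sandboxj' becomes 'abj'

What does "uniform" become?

no

In each case the input is transformed by: keep one character in every 3, starting at position 2 (positions 2nd, 5th, 8th, ...).
Doing the same to "uniform": "no".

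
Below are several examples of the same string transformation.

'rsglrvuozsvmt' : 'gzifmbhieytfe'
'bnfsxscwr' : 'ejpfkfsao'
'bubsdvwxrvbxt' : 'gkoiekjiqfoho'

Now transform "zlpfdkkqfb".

Each output is the input with this applied: reverse the string, then shift every letter 13 places forward in the alphabet (wrapping around) — i.e. ROT13.
On "zlpfdkkqfb" that produces "osdxxqscym".
(Check on "bnfsxscwr": → "rwcsxsfnb" → "ejpfkfsao" ✓)

osdxxqscym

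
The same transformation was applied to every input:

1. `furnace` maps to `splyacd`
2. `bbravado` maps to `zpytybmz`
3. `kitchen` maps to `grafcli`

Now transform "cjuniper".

In each case the input is transformed by: shift every letter 2 places backward in the alphabet (wrapping around), then move the first character to the end.
"cjuniper" → "ahslgncp" → "hslgncpa".

hslgncpa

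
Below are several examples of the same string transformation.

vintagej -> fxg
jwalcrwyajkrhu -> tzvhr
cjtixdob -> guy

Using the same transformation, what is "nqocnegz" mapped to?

The rule is to keep one character in every 3, starting at position 2 (positions 2nd, 5th, 8th, ...), then shift every letter 3 places backward in the alphabet (wrapping around).
Working it through for "nqocnegz": intermediate "qnz", final "nkw".

nkw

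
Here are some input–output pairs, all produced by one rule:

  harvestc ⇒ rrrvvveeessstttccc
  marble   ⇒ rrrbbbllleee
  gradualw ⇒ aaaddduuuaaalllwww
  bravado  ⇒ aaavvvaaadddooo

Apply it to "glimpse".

The pattern: delete the first 2 characters, then repeat every character 3 times.
Working it through for "glimpse": intermediate "impse", final "iiimmmpppssseee".
(Check on "marble": → "rble" → "rrrbbbllleee" ✓)

iiimmmpppssseee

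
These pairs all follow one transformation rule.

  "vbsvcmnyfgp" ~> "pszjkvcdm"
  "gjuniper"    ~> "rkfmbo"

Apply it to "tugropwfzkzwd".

The pattern: shift every letter 3 places backward in the alphabet (wrapping around), then delete the first 2 characters.
"tugropwfzkzwd" → "qrdolmtcwhwta" → "dolmtcwhwta".

dolmtcwhwta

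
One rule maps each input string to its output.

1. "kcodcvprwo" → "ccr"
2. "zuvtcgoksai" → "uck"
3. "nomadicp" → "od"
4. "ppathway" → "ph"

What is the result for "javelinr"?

The rule is to delete the last character, then keep one character in every 3, starting at position 2 (positions 2nd, 5th, 8th, ...).
For "javelinr" the result is "al".

al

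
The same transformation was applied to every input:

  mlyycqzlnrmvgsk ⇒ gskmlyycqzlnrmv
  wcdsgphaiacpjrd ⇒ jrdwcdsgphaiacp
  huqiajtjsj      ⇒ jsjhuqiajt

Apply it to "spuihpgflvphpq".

hpqspuihpgflvp

In each case the input is transformed by: move the last 3 characters to the front (rotate right by 3).
So "spuihpgflvphpq" becomes "hpqspuihpgflvp".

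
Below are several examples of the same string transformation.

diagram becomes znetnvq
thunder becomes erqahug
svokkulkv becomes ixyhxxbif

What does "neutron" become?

In each case the input is transformed by: reverse the string, then shift every letter 13 places forward in the alphabet (wrapping around) — i.e. ROT13.
"neutron" → "nortuen" → "abeghra".
(Check on "diagram": → "margaid" → "znetnvq" ✓)

abeghra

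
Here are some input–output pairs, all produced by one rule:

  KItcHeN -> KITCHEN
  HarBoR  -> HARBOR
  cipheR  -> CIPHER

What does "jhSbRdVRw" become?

JHSBRDVRW

In each case the input is transformed by: convert every letter to uppercase.
On "jhSbRdVRw" that produces "JHSBRDVRW".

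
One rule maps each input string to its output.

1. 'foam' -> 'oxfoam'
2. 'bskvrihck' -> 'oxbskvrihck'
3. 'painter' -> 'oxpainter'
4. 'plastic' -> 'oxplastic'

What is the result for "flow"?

Each output is the input with this applied: prepend "ox".
On "flow" that produces "oxflow".

oxflow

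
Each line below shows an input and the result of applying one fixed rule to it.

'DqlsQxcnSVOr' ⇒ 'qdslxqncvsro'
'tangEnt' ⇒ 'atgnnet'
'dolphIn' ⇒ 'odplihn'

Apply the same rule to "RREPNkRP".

rrpeknpr

What's happening: swap each adjacent pair of characters (1↔2, 3↔4, ...), then convert every letter to lowercase.
"RREPNkRP" → "RRPEkNPR" → "rrpeknpr".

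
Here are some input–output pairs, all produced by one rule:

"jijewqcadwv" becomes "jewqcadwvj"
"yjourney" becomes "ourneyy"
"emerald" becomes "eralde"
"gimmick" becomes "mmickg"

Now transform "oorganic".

rganico

Rule — move the first character to the end, then delete the first character.
Starting from "oorganic": after the first operation, "organico"; after the second, "rganico".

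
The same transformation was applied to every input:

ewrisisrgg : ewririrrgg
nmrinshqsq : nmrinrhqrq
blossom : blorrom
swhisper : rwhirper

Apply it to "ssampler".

rrampler

The rule is to replace every "s" with "r".
So "ssampler" becomes "rrampler".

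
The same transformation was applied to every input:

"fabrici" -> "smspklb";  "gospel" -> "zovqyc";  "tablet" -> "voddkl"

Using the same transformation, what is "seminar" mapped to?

Rule — shift every letter 10 places forward in the alphabet (wrapping around), then move the last 3 characters to the front (rotate right by 3).
On "seminar": the first step gives "cowsxkb", and the second then gives "xkbcows".

xkbcows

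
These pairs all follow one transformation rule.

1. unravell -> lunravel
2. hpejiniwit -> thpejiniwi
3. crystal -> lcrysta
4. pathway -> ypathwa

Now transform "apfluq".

The transformation: move the last character to the front.
So "apfluq" becomes "qapflu".

qapflu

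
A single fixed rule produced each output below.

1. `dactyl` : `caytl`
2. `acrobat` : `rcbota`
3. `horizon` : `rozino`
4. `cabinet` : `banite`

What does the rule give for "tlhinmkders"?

hlnikmedsr

What's happening: delete the first character, then swap each adjacent pair of characters (1↔2, 3↔4, ...).
For "tlhinmkders", step one produces "lhinmkders"; step two turns that into "hlnikmedsr".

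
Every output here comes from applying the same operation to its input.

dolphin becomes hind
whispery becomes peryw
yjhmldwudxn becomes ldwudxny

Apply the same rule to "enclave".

In each case the input is transformed by: move the first character to the end, then delete the first 3 characters.
Starting from "enclave": after the first operation, "nclavee"; after the second, "avee".
(Check on "dolphin": → "olphind" → "hind" ✓)

avee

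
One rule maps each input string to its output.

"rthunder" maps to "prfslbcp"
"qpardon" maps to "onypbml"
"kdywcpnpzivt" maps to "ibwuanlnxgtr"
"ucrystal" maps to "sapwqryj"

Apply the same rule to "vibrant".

The rule is to shift every letter 2 places backward in the alphabet (wrapping around).
Doing the same to "vibrant": "tgzpylr".

tgzpylr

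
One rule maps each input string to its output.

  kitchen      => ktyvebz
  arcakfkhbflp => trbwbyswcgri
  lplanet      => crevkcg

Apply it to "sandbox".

eusfojr

In each case the input is transformed by: move the first 2 characters to the end (rotate left by 2), then shift every letter 9 places backward in the alphabet (wrapping around).
Working it through for "sandbox": intermediate "ndboxsa", final "eusfojr".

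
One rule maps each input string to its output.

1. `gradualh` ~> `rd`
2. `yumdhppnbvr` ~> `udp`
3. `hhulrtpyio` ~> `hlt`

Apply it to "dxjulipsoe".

xui

The transformation: keep every other character starting from the second (positions 2nd, 4th, 6th, ...), then delete the last 2 characters.
Starting from "dxjulipsoe": after the first operation, "xuise"; after the second, "xui".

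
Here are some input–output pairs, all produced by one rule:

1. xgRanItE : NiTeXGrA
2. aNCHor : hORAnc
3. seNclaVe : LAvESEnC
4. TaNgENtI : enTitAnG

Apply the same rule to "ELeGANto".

anTOelEg

Each output is the input with this applied: flip the case of every letter, then swap the front and back halves of the string.
"ELeGANto" → "elEganTO" → "anTOelEg".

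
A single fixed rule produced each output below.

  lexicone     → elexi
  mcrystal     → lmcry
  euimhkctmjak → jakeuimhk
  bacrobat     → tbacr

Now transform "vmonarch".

hvmon

Rule — swap the front and back halves of the string, then delete the first 3 characters.
For "vmonarch", step one produces "archvmon"; step two turns that into "hvmon".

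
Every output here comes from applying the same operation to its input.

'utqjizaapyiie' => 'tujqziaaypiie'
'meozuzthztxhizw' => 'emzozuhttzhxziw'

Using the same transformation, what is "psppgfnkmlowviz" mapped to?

spppfgknlmwoivz

In each case the input is transformed by: swap each adjacent pair of characters (1↔2, 3↔4, ...).
Doing the same to "psppgfnkmlowviz": "spppfgknlmwoivz".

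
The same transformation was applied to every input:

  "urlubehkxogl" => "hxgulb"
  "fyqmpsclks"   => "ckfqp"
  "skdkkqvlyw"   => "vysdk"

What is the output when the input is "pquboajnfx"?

jfpuo

In each case the input is transformed by: keep every other character starting from the first (positions 1st, 3rd, 5th, ...), then move the first 3 characters to the end (rotate left by 3).
For "pquboajnfx", step one produces "puojf"; step two turns that into "jfpuo".
(Check on "urlubehkxogl": → "ulbhxg" → "hxgulb" ✓)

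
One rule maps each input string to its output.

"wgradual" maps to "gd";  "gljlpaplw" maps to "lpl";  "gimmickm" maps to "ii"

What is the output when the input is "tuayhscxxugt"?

uhxg

In each case the input is transformed by: delete the last character, then keep one character in every 3, starting at position 2 (positions 2nd, 5th, 8th, ...).
Applying both steps to "tuayhscxxugt": "tuayhscxxug", then "uhxg".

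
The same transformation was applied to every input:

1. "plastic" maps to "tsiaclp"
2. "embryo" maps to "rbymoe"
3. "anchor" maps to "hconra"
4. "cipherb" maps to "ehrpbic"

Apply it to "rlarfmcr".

What's happening: move the last 3 characters to the front (rotate right by 3), then take characters alternately from the front and the back (1st, last, 2nd, 2nd-last, ...).
Applying both steps to "rlarfmcr": "mcrrlarf", then "mfcrrarl".

mfcrrarl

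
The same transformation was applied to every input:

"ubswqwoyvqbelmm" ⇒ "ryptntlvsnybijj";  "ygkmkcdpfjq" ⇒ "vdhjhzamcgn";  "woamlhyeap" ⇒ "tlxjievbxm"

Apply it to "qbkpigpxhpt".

The transformation: shift every letter 3 places backward in the alphabet (wrapping around).
Doing the same to "qbkpigpxhpt": "nyhmfdmuemq".

nyhmfdmuemq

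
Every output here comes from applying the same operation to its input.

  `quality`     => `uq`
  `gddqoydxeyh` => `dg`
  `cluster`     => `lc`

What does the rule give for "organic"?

In each case the input is transformed by: swap each adjacent pair of characters (1↔2, 3↔4, ...), then keep only the first 2 characters.
Working it through for "organic": intermediate "roaginc", final "ro".

ro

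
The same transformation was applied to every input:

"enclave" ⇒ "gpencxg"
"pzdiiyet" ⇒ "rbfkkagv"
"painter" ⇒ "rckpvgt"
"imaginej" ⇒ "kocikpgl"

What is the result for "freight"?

Looking at the pairs, the operation is to shift every letter 2 places forward in the alphabet (wrapping around).
On "freight" that produces "htgkijv".

htgkijv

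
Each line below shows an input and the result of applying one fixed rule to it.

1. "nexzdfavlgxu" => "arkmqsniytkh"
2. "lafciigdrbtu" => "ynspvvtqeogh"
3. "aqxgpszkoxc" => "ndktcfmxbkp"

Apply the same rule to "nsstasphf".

The transformation: shift every letter 13 places forward in the alphabet (wrapping around) — i.e. ROT13.
Applying that to "nsstasphf" gives "affgnfcus".

affgnfcus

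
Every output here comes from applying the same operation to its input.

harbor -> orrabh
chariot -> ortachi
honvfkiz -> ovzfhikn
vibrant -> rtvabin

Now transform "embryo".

orybem

The rule is to sort the characters into alphabetical order, then move the last 3 characters to the front (rotate right by 3).
"embryo" → "orybem".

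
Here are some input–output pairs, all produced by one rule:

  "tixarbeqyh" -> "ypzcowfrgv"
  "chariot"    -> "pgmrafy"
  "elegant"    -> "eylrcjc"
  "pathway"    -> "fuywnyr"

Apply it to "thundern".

The pattern: move the first 3 characters to the end (rotate left by 3), then shift every letter 2 places backward in the alphabet (wrapping around).
"thundern" → "ndernthu" → "lbcplrfs".

lbcplrfs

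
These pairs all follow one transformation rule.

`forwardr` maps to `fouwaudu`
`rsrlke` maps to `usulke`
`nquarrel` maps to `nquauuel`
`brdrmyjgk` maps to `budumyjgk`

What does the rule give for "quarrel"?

quauuel

The rule is to replace every "r" with "u".
For "quarrel" the result is "quauuel".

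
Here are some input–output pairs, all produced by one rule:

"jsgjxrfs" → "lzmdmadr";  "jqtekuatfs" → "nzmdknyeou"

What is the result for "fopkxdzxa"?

Each output is the input with this applied: move the last 3 characters to the front (rotate right by 3), then shift every letter 6 places backward in the alphabet (wrapping around).
Starting from "fopkxdzxa": after the first operation, "zxafopkxd"; after the second, "truzijerx".
(Check on "jqtekuatfs": → "tfsjqtekua" → "nzmdknyeou" ✓)

truzijerx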